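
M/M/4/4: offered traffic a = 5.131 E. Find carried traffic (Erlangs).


B(4,5.131) = 0.408552 (Erlang-B)
Carried load = a(1 − B) = 5.131·(1 − 0.408552) = 5.131·0.591448 = 3.0347 E

Final: 3.0347 Erlangs


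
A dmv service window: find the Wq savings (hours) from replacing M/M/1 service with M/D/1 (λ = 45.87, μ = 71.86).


ρ = 45.87/71.86 = 0.6383
Wq(M/M/1) = ρ/(μ−λ) = 0.6383/25.99 = 0.02456 hr
Wq(M/D/1) = ρ/(2(μ−λ)) = 0.01228 hr
Savings = 0.02456 − 0.01228 = 0.01228 hr

Final: 0.01228 hr


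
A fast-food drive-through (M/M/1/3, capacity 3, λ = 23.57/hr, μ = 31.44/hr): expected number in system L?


ρ = 23.57/31.44 = 0.7497
L = ρ[1 − (K+1)ρ^K + Kρ^(K+1)] / [(1−ρ)(1−ρ^(K+1))]
Numerator: 0.7497·(1 − 4·0.421338 + 3·0.315870) = 0.196608
Denominator: (0.2503)·(0.684130) = 0.171250
L = 0.196608/0.171250 = 1.1481

Final: 1.1481


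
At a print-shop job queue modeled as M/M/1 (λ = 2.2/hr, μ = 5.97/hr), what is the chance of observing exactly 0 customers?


ρ = 2.2/5.97 = 0.3685
P_n = (1−ρ)·ρ^n = (1 − 0.3685)·0.3685^0 = 0.6315·1.000000 = 0.631491

Final: 0.631491


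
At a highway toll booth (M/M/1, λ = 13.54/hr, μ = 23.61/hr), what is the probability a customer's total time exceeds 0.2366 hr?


W ~ Exponential(μ−λ) for M/M/1.
μ − λ = 23.61 − 13.54 = 10.0700
P(W > t) = e^{−(μ−λ)t} = e^{−2.3826} = 0.092314

Final: 0.092314


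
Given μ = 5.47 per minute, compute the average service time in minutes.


Mean service time = 1/μ = 1/5.47 minute = 0.18282 minute
In minutes: 0.18282 × 1 = 0.1828 min

Final: 0.1828 min


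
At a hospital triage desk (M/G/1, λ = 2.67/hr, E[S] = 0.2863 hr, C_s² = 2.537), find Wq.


ρ = λ·E[S] = 2.67·0.2863 = 0.7644
E[S²] = E[S]²(1+C_s²) = 0.2863²·(1+2.537) = 0.289920
Wq = λ·E[S²]/(2(1−ρ)) = 2.67·0.289920/(2·0.2356) = 1.64294 hr

Final: 1.64294 hr


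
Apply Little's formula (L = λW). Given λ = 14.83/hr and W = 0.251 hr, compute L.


L = λW = 14.83·0.251 = 3.7223

Final: 3.7223


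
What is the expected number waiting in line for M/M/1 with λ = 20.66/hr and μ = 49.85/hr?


ρ = 20.66/49.85 = 0.4144
Lq = ρ²/(1−ρ) = 0.1718/0.5856 = 0.2933

Final: 0.2933


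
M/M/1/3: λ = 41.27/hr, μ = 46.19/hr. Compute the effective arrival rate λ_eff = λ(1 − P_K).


ρ = 0.8935; P_K = (1−ρ)ρ^3/(1−ρ^4) = 0.209475
λ_eff = λ(1 − P_K) = 41.27·(1 − 0.209475) = 41.27·0.790525 = 32.6250 /hr

Final: 32.6250 /hr


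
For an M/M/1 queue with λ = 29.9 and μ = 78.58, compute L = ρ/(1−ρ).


ρ = λ/μ = 29.9/78.58 = 0.3805
L = ρ/(1−ρ) = 0.3805/(1 − 0.3805) = 0.3805/0.6195 = 0.6142

Final: 0.6142


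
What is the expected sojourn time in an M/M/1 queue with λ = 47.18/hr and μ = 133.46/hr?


W = 1/(μ−λ) = 1/(133.46 − 47.18) = 1/86.28 = 0.01159 hr

Final: 0.01159 hr


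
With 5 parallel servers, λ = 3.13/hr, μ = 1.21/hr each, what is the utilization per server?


ρ = λ/(cμ) = 3.13/(5·1.21) = 3.13/6.05 = 0.5174

Final: 0.5174


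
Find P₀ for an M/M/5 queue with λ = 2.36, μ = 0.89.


a = λ/μ = 2.36/0.89 = 2.6517; ρ = a/c = 0.5303
Σ_{k=0}^{4} a^k/k! (terms k=0..4) = 1.00000 + 2.65169 + 3.51572 + 3.10753 + 2.06005 = 12.33497
Tail: a^5/(5!(1−ρ)) = 131.10220/(120·0.4697) = 2.32618
P₀ = 1/(12.33497 + 2.32618) = 1/14.66115 = 0.068207

Final: 0.068207


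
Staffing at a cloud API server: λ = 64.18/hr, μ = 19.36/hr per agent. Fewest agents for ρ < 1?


Stability requires cμ > λ ⇔ c > λ/μ.
λ/μ = 64.18/19.36 = 3.3151
Minimum integer c = ⌊3.3151⌋ + 1 = 4
Check: 4·19.36 = 77.44 > 64.18, while 3·19.36 = 58.08 ≤ 64.18

Final: 4 servers


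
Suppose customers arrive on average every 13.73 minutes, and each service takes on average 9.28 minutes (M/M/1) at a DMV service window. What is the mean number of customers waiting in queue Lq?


λ = 60/13.73 = 4.3700 /hr
μ = 60/9.28 = 6.4655 /hr
ρ = λ/μ = 4.3700/6.4655 = 0.6759
Lq = ρ²/(1−ρ) = 0.4568/0.3241 = 1.4095

Final: 1.4095


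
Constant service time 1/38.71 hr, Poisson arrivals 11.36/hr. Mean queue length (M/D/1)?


ρ = 11.36/38.71 = 0.2935
M/D/1: Lq = ρ²/(2(1−ρ)) = 0.08612/(2·0.7065) = 0.06095

Final: 0.06095


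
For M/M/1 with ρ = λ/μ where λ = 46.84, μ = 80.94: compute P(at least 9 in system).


ρ = 46.84/80.94 = 0.5787
P(N ≥ n) = ρ^n = 0.5787^9 = 0.007279

Final: 0.007279


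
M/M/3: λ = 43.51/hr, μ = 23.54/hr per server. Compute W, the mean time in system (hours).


a = 1.8483; ρ = 0.6161; P₀ = 0.137023
Lq = P₀·a^c·ρ/(c!(1−ρ)²) = 0.60290
Wq = Lq/λ = 0.60290/43.51 = 0.01386 hr
W = Wq + 1/μ = 0.01386 + 0.04248 = 0.05634 hr

Final: 0.05634 hr


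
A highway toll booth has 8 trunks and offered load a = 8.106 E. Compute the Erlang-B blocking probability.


B(c,a) = (a^c/c!) / Σ_{k=0}^{c} a^k/k!
a^8/8! = 462.308919
Σ terms (k=0..8): 1.00000 + 8.10600 + 32.85362 + 88.77048 + 179.89337 + 291.64313 + 394.00987 + 456.26343 + 462.30892 = 1914.848809
B = 462.308919/1914.848809 = 0.241434

Final: 0.241434


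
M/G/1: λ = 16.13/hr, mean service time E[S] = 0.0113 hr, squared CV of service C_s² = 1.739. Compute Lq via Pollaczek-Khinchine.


ρ = λ·E[S] = 16.13·0.0113 = 0.1823
Lq = ρ²(1+C_s²)/(2(1−ρ)) = 0.03322·(1+1.739)/(2·0.8177)
= 0.03322·2.7390/1.6355 = 0.05564

Final: 0.05564


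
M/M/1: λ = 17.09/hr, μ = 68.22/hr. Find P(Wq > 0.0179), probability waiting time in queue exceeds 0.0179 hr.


ρ = 17.09/68.22 = 0.2505
P(Wq > t) = ρ·e^{−(μ−λ)t} = 0.2505·e^{−0.9152}
= 0.2505·0.400426 = 0.100312

Final: 0.100312


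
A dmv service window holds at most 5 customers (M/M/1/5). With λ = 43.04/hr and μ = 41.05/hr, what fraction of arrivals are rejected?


ρ = λ/μ = 43.04/41.05 = 1.0485
P_K = (1−ρ)ρ^K/(1−ρ^(K+1)) = (-0.04848·1.267055)/(1 − 1.328479)
= -0.061424/-0.328479 = 0.186994

Final: 0.186994


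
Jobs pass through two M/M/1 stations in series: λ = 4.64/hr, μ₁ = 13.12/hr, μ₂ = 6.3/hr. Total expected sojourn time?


Each node sees arrival rate λ = 4.64/hr (tandem ⇒ throughput preserved).
W₁ = 1/(μ₁−λ) = 1/(13.12−4.64) = 0.11792 hr
W₂ = 1/(μ₂−λ) = 1/(6.3−4.64) = 0.60241 hr
W_total = W₁ + W₂ = 0.11792 + 0.60241 = 0.72033 hr

Final: 0.72033 hr


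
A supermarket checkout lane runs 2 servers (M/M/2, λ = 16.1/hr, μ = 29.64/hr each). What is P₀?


a = λ/μ = 16.1/29.64 = 0.5432; ρ = a/c = 0.2716
Σ_{k=0}^{1} a^k/k! (terms k=0..1) = 1.00000 + 0.54318 = 1.54318
Tail: a^2/(2!(1−ρ)) = 0.29505/(2·0.7284) = 0.20253
P₀ = 1/(1.54318 + 0.20253) = 1/1.74572 = 0.572831

Final: 0.572831


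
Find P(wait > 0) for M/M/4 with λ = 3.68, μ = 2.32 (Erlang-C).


a = λ/μ = 1.5862; ρ = a/4 = 0.3966
P₀ = 0.202163 (from M/M/c formula)
C(c,a) = [a^c/(c!(1−ρ))]·P₀ = [6.33052/(24·0.6034)]·0.202163
= 0.43711·0.202163 = 0.088367

Final: 0.088367


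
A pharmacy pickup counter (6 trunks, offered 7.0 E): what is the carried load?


B(6,7.0) = 0.331330 (Erlang-B)
Carried load = a(1 − B) = 7.0·(1 − 0.331330) = 7.0·0.668670 = 4.6807 E

Final: 4.6807 Erlangs


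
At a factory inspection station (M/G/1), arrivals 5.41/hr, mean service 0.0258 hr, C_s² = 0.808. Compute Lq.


ρ = λ·E[S] = 5.41·0.0258 = 0.1396
Lq = ρ²(1+C_s²)/(2(1−ρ)) = 0.01948·(1+0.808)/(2·0.8604)
= 0.01948·1.8080/1.7208 = 0.02047

Final: 0.02047


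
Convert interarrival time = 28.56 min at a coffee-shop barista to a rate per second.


λ = 1/(interarrival time) in consistent units.
1 second = 0.0166667 min, so λ = 0.0166667/28.56 = 0.0005836 per second

Final: 0.0005836 /sec


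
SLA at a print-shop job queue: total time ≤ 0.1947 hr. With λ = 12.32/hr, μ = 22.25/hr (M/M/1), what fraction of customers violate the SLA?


W ~ Exponential(μ−λ) for M/M/1.
μ − λ = 22.25 − 12.32 = 9.9300
P(W > t) = e^{−(μ−λ)t} = e^{−1.9334} = 0.144660

Final: 0.144660


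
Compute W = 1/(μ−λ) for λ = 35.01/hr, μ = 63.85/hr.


W = 1/(μ−λ) = 1/(63.85 − 35.01) = 1/28.84 = 0.03467 hr

Final: 0.03467 hr


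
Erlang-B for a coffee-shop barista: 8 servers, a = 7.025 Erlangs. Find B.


B(c,a) = (a^c/c!) / Σ_{k=0}^{c} a^k/k!
a^8/8! = 147.112679
Σ terms (k=0..8): 1.00000 + 7.02500 + 24.67531 + 57.78136 + 101.47851 + 142.57730 + 166.93426 + 167.53045 + 147.11268 = 816.114873
B = 147.112679/816.114873 = 0.180260

Final: 0.180260


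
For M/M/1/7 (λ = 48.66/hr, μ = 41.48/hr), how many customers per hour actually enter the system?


ρ = 1.1731; P_K = (1−ρ)ρ^7/(1−ρ^8) = 0.204603
λ_eff = λ(1 − P_K) = 48.66·(1 − 0.204603) = 48.66·0.795397 = 38.7040 /hr

Final: 38.7040 /hr


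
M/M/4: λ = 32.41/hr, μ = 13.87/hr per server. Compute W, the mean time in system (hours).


a = 2.3367; ρ = 0.5842; P₀ = 0.089441
Lq = P₀·a^c·ρ/(c!(1−ρ)²) = 0.37537
Wq = Lq/λ = 0.37537/32.41 = 0.01158 hr
W = Wq + 1/μ = 0.01158 + 0.07210 = 0.08368 hr

Final: 0.08368 hr


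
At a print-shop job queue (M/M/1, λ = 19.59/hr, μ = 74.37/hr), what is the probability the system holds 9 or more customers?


ρ = 19.59/74.37 = 0.2634
P(N ≥ n) = ρ^n = 0.2634^9 = 0.000006106

Final: 0.000006106


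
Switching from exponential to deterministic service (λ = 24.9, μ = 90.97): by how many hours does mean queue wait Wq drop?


ρ = 24.9/90.97 = 0.2737
Wq(M/M/1) = ρ/(μ−λ) = 0.2737/66.07 = 0.004143 hr
Wq(M/D/1) = ρ/(2(μ−λ)) = 0.002071 hr
Savings = 0.004143 − 0.002071 = 0.002071 hr

Final: 0.002071 hr


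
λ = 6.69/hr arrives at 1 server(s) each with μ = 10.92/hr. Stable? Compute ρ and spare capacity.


Total capacity cμ = 1·10.92 = 10.92/hr
ρ = λ/(cμ) = 6.69/10.92 = 0.6126
Stable ⇔ ρ < 1: YES
Spare capacity = cμ − λ = 10.92 − 6.69 = 4.23/hr

Final: ρ = 0.6126; stable; margin = 4.23/hr


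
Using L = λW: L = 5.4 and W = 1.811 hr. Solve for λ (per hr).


λ = L/W = 5.4/1.811 = 2.9818 /hr

Final: 2.9818 /hr


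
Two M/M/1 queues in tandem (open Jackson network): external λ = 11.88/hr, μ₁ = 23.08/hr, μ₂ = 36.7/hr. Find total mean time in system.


Each node sees arrival rate λ = 11.88/hr (tandem ⇒ throughput preserved).
W₁ = 1/(μ₁−λ) = 1/(23.08−11.88) = 0.08929 hr
W₂ = 1/(μ₂−λ) = 1/(36.7−11.88) = 0.04029 hr
W_total = W₁ + W₂ = 0.08929 + 0.04029 = 0.12958 hr

Final: 0.12958 hr


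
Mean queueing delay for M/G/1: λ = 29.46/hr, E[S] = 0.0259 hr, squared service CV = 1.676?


ρ = λ·E[S] = 29.46·0.0259 = 0.7630
E[S²] = E[S]²(1+C_s²) = 0.0259²·(1+1.676) = 0.001795
Wq = λ·E[S²]/(2(1−ρ)) = 29.46·0.001795/(2·0.2370) = 0.11157 hr

Final: 0.11157 hr


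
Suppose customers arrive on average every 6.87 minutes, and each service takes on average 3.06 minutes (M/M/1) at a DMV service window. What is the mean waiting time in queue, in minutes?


λ = 60/6.87 = 8.7336 /hr
μ = 60/3.06 = 19.6078 /hr
ρ = λ/μ = 8.7336/19.6078 = 0.4454
Wq = ρ/(μ−λ) = 0.4454/(19.6078−8.7336) = 0.04096 hr
In minutes: 0.04096·60 = 2.458 min

Final: 2.458 min


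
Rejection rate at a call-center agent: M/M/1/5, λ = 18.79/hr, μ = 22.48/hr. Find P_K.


ρ = λ/μ = 18.79/22.48 = 0.8359
P_K = (1−ρ)ρ^K/(1−ρ^(K+1)) = (0.1641·0.407993)/(1 − 0.341022)
= 0.066970/0.658978 = 0.101628

Final: 0.101628


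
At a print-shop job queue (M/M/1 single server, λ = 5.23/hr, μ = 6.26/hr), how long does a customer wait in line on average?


ρ = 5.23/6.26 = 0.8355
Wq = ρ/(μ−λ) = 0.8355/(6.26 − 5.23) = 0.8355/1.03 = 0.8111 hr

Final: 0.8111 hr


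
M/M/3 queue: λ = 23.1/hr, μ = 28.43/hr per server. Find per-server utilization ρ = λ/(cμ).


ρ = λ/(cμ) = 23.1/(3·28.43) = 23.1/85.29 = 0.2708

Final: 0.2708


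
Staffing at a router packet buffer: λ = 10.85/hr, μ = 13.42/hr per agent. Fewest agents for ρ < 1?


Stability requires cμ > λ ⇔ c > λ/μ.
λ/μ = 10.85/13.42 = 0.8085
Minimum integer c = ⌊0.8085⌋ + 1 = 1
Check: 1·13.42 = 13.42 > 10.85, while 0·13.42 = 0.00 ≤ 10.85

Final: 1 servers


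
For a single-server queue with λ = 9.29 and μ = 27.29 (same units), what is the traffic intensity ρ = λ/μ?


ρ = λ/μ = 9.29/27.29 = 0.3404

Final: 0.3404


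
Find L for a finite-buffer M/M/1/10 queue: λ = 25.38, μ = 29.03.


ρ = 25.38/29.03 = 0.8743
L = ρ[1 − (K+1)ρ^K + Kρ^(K+1)] / [(1−ρ)(1−ρ^(K+1))]
Numerator: 0.8743·(1 − 11·0.260883 + 10·0.228082) = 0.359415
Denominator: (0.1257)·(0.771918) = 0.097055
L = 0.359415/0.097055 = 3.7032

Final: 3.7032


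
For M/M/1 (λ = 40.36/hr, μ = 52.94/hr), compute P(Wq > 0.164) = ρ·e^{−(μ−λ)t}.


ρ = 40.36/52.94 = 0.7624
P(Wq > t) = ρ·e^{−(μ−λ)t} = 0.7624·e^{−2.0631}
= 0.7624·0.127057 = 0.096865

Final: 0.096865


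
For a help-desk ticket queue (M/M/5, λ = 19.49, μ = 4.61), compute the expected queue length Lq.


a = λ/μ = 4.2278; ρ = a/5 = 0.8456
P₀ = 0.008854
Lq = P₀·a^c·ρ / (c!·(1−ρ)²) = 0.008854·1350.68653·0.8456/(120·0.02385)
= 3.53244

Final: 3.53244


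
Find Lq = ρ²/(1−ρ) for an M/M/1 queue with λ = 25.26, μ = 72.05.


ρ = 25.26/72.05 = 0.3506
Lq = ρ²/(1−ρ) = 0.1229/0.6494 = 0.1893

Final: 0.1893


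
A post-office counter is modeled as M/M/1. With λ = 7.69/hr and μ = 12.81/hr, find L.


ρ = λ/μ = 7.69/12.81 = 0.6003
L = ρ/(1−ρ) = 0.6003/(1 − 0.6003) = 0.6003/0.3997 = 1.5020

Final: 1.5020


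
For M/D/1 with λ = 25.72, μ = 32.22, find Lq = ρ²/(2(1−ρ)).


ρ = 25.72/32.22 = 0.7983
M/D/1: Lq = ρ²/(2(1−ρ)) = 0.6372/(2·0.2017) = 1.57933

Final: 1.57933


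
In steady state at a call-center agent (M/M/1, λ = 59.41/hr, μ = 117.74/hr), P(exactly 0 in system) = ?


ρ = 59.41/117.74 = 0.5046
P_n = (1−ρ)·ρ^n = (1 − 0.5046)·0.5046^0 = 0.4954·1.000000 = 0.495414

Final: 0.495414


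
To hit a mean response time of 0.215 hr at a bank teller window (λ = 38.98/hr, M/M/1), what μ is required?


W = 1/(μ−λ) ⇒ μ − λ = 1/W = 1/0.215 = 4.6512
μ = λ + 1/W = 38.98 + 4.6512 = 43.6312 per hr

Final: 43.6312 /hr


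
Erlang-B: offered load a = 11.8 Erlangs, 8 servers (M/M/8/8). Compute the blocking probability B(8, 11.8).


B(c,a) = (a^c/c!) / Σ_{k=0}^{c} a^k/k!
a^8/8! = 9322.567467
Σ terms (k=0..8): 1.00000 + 11.80000 + 69.62000 + 273.83867 + 807.82407 + 1906.46480 + 3749.38077 + 6320.38472 + 9322.56747 = 22462.880489
B = 9322.567467/22462.880489 = 0.415021

Final: 0.415021


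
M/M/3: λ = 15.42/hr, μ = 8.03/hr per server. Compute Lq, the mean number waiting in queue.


a = λ/μ = 1.9203; ρ = a/3 = 0.6401
P₀ = 0.124327
Lq = P₀·a^c·ρ / (c!·(1−ρ)²) = 0.124327·7.08119·0.6401/(6·0.12953)
= 0.72511

Final: 0.72511


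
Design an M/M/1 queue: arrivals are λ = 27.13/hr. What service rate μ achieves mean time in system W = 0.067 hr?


W = 1/(μ−λ) ⇒ μ − λ = 1/W = 1/0.067 = 14.9254
μ = λ + 1/W = 27.13 + 14.9254 = 42.0554 per hr

Final: 42.0554 /hr


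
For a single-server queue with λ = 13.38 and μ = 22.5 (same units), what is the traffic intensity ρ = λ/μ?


ρ = λ/μ = 13.38/22.5 = 0.5947

Final: 0.5947


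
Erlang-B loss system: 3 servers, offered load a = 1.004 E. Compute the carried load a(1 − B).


B(3,1.004) = 0.063016 (Erlang-B)
Carried load = a(1 − B) = 1.004·(1 − 0.063016) = 1.004·0.936984 = 0.9407 E

Final: 0.9407 Erlangs


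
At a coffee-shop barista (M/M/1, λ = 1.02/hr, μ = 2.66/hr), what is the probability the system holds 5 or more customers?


ρ = 1.02/2.66 = 0.3835
P(N ≥ n) = ρ^n = 0.3835^5 = 0.008291

Final: 0.008291


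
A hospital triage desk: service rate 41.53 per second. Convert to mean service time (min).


Mean service time = 1/μ = 1/41.53 second = 0.02408 second
In minutes: 0.02408 × 0.0166667 = 0.0004013 min

Final: 0.0004013 min


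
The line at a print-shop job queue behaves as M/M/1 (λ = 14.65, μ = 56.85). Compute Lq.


ρ = 14.65/56.85 = 0.2577
Lq = ρ²/(1−ρ) = 0.06641/0.7423 = 0.08946

Final: 0.08946


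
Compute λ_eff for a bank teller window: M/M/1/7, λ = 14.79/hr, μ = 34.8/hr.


ρ = 0.4250; P_K = (1−ρ)ρ^7/(1−ρ^8) = 0.001442
λ_eff = λ(1 − P_K) = 14.79·(1 − 0.001442) = 14.79·0.998558 = 14.7687 /hr

Final: 14.7687 /hr


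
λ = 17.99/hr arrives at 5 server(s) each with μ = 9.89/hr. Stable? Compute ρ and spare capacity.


Total capacity cμ = 5·9.89 = 49.45/hr
ρ = λ/(cμ) = 17.99/49.45 = 0.3638
Stable ⇔ ρ < 1: YES
Spare capacity = cμ − λ = 49.45 − 17.99 = 31.46/hr

Final: ρ = 0.3638; stable; margin = 31.46/hr


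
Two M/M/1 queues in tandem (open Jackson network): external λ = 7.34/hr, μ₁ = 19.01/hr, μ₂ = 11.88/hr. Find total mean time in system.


Each node sees arrival rate λ = 7.34/hr (tandem ⇒ throughput preserved).
W₁ = 1/(μ₁−λ) = 1/(19.01−7.34) = 0.08569 hr
W₂ = 1/(μ₂−λ) = 1/(11.88−7.34) = 0.22026 hr
W_total = W₁ + W₂ = 0.08569 + 0.22026 = 0.30595 hr

Final: 0.30595 hr


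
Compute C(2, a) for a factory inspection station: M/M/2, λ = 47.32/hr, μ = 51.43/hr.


a = λ/μ = 0.9201; ρ = a/2 = 0.4600
P₀ = 0.369823 (from M/M/c formula)
C(c,a) = [a^c/(c!(1−ρ))]·P₀ = [0.84656/(2·0.5400)]·0.369823
= 0.78391·0.369823 = 0.289908

Final: 0.289908


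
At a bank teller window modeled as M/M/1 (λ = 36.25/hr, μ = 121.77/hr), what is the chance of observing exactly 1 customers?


ρ = 36.25/121.77 = 0.2977
P_n = (1−ρ)·ρ^n = (1 − 0.2977)·0.2977^1 = 0.7023·0.297692 = 0.209072

Final: 0.209072


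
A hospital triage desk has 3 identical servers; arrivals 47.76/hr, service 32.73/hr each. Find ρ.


ρ = λ/(cμ) = 47.76/(3·32.73) = 47.76/98.19 = 0.4864

Final: 0.4864


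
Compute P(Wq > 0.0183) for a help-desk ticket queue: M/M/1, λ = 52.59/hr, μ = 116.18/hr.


ρ = 52.59/116.18 = 0.4527
P(Wq > t) = ρ·e^{−(μ−λ)t} = 0.4527·e^{−1.1637}
= 0.4527·0.312329 = 0.141379

Final: 0.141379


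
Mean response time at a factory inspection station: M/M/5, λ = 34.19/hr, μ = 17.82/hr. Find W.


a = 1.9186; ρ = 0.3837; P₀ = 0.145932
Lq = P₀·a^c·ρ/(c!(1−ρ)²) = 0.03194
Wq = Lq/λ = 0.03194/34.19 = 0.0009343 hr
W = Wq + 1/μ = 0.0009343 + 0.05612 = 0.05705 hr

Final: 0.05705 hr


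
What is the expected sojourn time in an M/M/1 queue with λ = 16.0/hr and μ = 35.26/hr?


W = 1/(μ−λ) = 1/(35.26 − 16.0) = 1/19.26 = 0.05192 hr

Final: 0.05192 hr


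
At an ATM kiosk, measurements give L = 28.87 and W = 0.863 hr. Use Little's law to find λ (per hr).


λ = L/W = 28.87/0.863 = 33.4531 /hr

Final: 33.4531 /hr


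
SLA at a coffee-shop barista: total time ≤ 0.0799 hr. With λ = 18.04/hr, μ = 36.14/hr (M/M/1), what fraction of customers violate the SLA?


W ~ Exponential(μ−λ) for M/M/1.
μ − λ = 36.14 − 18.04 = 18.1000
P(W > t) = e^{−(μ−λ)t} = e^{−1.4462} = 0.235466

Final: 0.235466


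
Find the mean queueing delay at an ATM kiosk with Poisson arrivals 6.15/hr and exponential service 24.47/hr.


ρ = 6.15/24.47 = 0.2513
Wq = ρ/(μ−λ) = 0.2513/(24.47 − 6.15) = 0.2513/18.32 = 0.01372 hr

Final: 0.01372 hr


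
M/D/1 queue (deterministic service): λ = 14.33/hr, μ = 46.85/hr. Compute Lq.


ρ = 14.33/46.85 = 0.3059
M/D/1: Lq = ρ²/(2(1−ρ)) = 0.09356/(2·0.6941) = 0.06739

Final: 0.06739


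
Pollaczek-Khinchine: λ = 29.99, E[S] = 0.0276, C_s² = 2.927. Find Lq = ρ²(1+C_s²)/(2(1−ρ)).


ρ = λ·E[S] = 29.99·0.0276 = 0.8277
Lq = ρ²(1+C_s²)/(2(1−ρ)) = 0.6851·(1+2.927)/(2·0.1723)
= 0.6851·3.9270/0.3446 = 7.80867

Final: 7.80867


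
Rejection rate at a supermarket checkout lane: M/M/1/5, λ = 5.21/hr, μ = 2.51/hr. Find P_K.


ρ = λ/μ = 5.21/2.51 = 2.0757
P_K = (1−ρ)ρ^K/(1−ρ^(K+1)) = (-1.0757·38.531863)/(1 − 79.980481)
= -41.448618/-78.980481 = 0.524796

Final: 0.524796


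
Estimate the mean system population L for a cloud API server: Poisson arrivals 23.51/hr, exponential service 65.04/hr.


ρ = λ/μ = 23.51/65.04 = 0.3615
L = ρ/(1−ρ) = 0.3615/(1 − 0.3615) = 0.3615/0.6385 = 0.5661

Final: 0.5661


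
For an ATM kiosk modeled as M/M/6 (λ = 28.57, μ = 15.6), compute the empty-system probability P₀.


a = λ/μ = 28.57/15.6 = 1.8314; ρ = a/c = 0.3052
Σ_{k=0}^{5} a^k/k! (terms k=0..5) = 1.00000 + 1.83141 + 1.67703 + 1.02378 + 0.46874 + 0.17169 = 6.17265
Tail: a^6/(6!(1−ρ)) = 37.73235/(720·0.6948) = 0.07543
P₀ = 1/(6.17265 + 0.07543) = 1/6.24808 = 0.160049

Final: 0.160049


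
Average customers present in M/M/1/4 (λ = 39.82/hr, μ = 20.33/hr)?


ρ = 39.82/20.33 = 1.9587
L = ρ[1 − (K+1)ρ^K + Kρ^(K+1)] / [(1−ρ)(1−ρ^(K+1))]
Numerator: 1.9587·(1 − 5·14.718227 + 4·28.828323) = 83.679109
Denominator: (-0.9587)·(-27.828323) = 26.678506
L = 83.679109/26.678506 = 3.1366

Final: 3.1366


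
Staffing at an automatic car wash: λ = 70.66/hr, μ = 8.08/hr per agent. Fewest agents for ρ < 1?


Stability requires cμ > λ ⇔ c > λ/μ.
λ/μ = 70.66/8.08 = 8.7450
Minimum integer c = ⌊8.7450⌋ + 1 = 9
Check: 9·8.08 = 72.72 > 70.66, while 8·8.08 = 64.64 ≤ 70.66

Final: 9 servers


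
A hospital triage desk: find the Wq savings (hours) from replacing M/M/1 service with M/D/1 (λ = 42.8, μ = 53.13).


ρ = 42.8/53.13 = 0.8056
Wq(M/M/1) = ρ/(μ−λ) = 0.8056/10.33 = 0.07798 hr
Wq(M/D/1) = ρ/(2(μ−λ)) = 0.03899 hr
Savings = 0.07798 − 0.03899 = 0.03899 hr

Final: 0.03899 hr


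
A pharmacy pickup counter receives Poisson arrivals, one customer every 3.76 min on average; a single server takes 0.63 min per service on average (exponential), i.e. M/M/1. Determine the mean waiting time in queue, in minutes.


λ = 60/3.76 = 15.9574 /hr
μ = 60/0.63 = 95.2381 /hr
ρ = λ/μ = 15.9574/95.2381 = 0.1676
Wq = ρ/(μ−λ) = 0.1676/(95.2381−15.9574) = 0.002113 hr
In minutes: 0.002113·60 = 0.1268 min

Final: 0.1268 min


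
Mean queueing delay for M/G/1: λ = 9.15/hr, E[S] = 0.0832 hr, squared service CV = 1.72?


ρ = λ·E[S] = 9.15·0.0832 = 0.7613
E[S²] = E[S]²(1+C_s²) = 0.0832²·(1+1.72) = 0.018828
Wq = λ·E[S²]/(2(1−ρ)) = 9.15·0.018828/(2·0.2387) = 0.36084 hr

Final: 0.36084 hr


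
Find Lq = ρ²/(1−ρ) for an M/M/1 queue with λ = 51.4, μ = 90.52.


ρ = 51.4/90.52 = 0.5678
Lq = ρ²/(1−ρ) = 0.3224/0.4322 = 0.7461

Final: 0.7461


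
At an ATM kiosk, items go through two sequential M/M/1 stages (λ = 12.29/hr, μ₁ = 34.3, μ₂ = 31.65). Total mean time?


Each node sees arrival rate λ = 12.29/hr (tandem ⇒ throughput preserved).
W₁ = 1/(μ₁−λ) = 1/(34.3−12.29) = 0.04543 hr
W₂ = 1/(μ₂−λ) = 1/(31.65−12.29) = 0.05165 hr
W_total = W₁ + W₂ = 0.04543 + 0.05165 = 0.09709 hr

Final: 0.09709 hr


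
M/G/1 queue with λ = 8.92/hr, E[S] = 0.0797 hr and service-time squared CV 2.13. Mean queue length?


ρ = λ·E[S] = 8.92·0.0797 = 0.7109
Lq = ρ²(1+C_s²)/(2(1−ρ)) = 0.5054·(1+2.13)/(2·0.2891)
= 0.5054·3.1300/0.5782 = 2.73621

Final: 2.73621


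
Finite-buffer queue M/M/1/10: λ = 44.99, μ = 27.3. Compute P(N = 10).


ρ = λ/μ = 44.99/27.3 = 1.6480
P_K = (1−ρ)ρ^K/(1−ρ^(K+1)) = (-0.6480·147.752032)/(1 − 243.493183)
= -95.741152/-242.493183 = 0.394820

Final: 0.394820


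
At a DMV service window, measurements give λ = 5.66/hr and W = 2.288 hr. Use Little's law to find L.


L = λW = 5.66·2.288 = 12.9501

Final: 12.9501


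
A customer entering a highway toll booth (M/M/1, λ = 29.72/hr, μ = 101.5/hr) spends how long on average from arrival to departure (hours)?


W = 1/(μ−λ) = 1/(101.5 − 29.72) = 1/71.78 = 0.01393 hr

Final: 0.01393 hr


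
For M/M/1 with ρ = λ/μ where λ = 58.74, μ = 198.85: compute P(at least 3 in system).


ρ = 58.74/198.85 = 0.2954
P(N ≥ n) = ρ^n = 0.2954^3 = 0.025777

Final: 0.025777


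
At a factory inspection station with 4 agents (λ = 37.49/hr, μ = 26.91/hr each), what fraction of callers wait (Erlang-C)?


a = λ/μ = 1.3932; ρ = a/4 = 0.3483
P₀ = 0.246601 (from M/M/c formula)
C(c,a) = [a^c/(c!(1−ρ))]·P₀ = [3.76710/(24·0.6517)]·0.246601
= 0.24085·0.246601 = 0.059393

Final: 0.059393


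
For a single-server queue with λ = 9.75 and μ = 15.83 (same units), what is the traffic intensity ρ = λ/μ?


ρ = λ/μ = 9.75/15.83 = 0.6159

Final: 0.6159


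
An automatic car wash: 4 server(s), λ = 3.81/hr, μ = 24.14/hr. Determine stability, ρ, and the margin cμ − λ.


Total capacity cμ = 4·24.14 = 96.56/hr
ρ = λ/(cμ) = 3.81/96.56 = 0.03946
Stable ⇔ ρ < 1: YES
Spare capacity = cμ − λ = 96.56 − 3.81 = 92.75/hr

Final: ρ = 0.03946; stable; margin = 92.75/hr


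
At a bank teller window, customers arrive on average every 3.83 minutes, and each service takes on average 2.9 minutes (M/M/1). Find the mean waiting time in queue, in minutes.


λ = 60/3.83 = 15.6658 /hr
μ = 60/2.9 = 20.6897 /hr
ρ = λ/μ = 15.6658/20.6897 = 0.7572
Wq = ρ/(μ−λ) = 0.7572/(20.6897−15.6658) = 0.15072 hr
In minutes: 0.15072·60 = 9.043 min

Final: 9.043 min


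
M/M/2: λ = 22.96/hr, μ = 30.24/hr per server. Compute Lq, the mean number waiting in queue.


a = λ/μ = 0.7593; ρ = a/2 = 0.3796
P₀ = 0.449664
Lq = P₀·a^c·ρ / (c!·(1−ρ)²) = 0.449664·0.57647·0.3796/(2·0.38486)
= 0.12785

Final: 0.12785


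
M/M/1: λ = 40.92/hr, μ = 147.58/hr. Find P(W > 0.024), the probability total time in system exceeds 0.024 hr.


W ~ Exponential(μ−λ) for M/M/1.
μ − λ = 147.58 − 40.92 = 106.6600
P(W > t) = e^{−(μ−λ)t} = e^{−2.5598} = 0.077317

Final: 0.077317


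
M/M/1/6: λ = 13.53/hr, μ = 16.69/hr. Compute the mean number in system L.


ρ = 13.53/16.69 = 0.8107
L = ρ[1 − (K+1)ρ^K + Kρ^(K+1)] / [(1−ρ)(1−ρ^(K+1))]
Numerator: 0.8107·(1 − 7·0.283824 + 6·0.230086) = 0.319199
Denominator: (0.1893)·(0.769914) = 0.145772
L = 0.319199/0.145772 = 2.1897

Final: 2.1897


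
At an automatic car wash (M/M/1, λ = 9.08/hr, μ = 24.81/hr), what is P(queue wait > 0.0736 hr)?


ρ = 9.08/24.81 = 0.3660
P(Wq > t) = ρ·e^{−(μ−λ)t} = 0.3660·e^{−1.1577}
= 0.3660·0.314199 = 0.114991

Final: 0.114991


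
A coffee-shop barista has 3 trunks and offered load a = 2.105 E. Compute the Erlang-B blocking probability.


B(c,a) = (a^c/c!) / Σ_{k=0}^{c} a^k/k!
a^3/3! = 1.554551
Σ terms (k=0..3): 1.00000 + 2.10500 + 2.21551 + 1.55455 = 6.875064
B = 1.554551/6.875064 = 0.226114

Final: 0.226114


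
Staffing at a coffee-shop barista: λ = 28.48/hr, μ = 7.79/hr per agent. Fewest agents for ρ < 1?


Stability requires cμ > λ ⇔ c > λ/μ.
λ/μ = 28.48/7.79 = 3.6560
Minimum integer c = ⌊3.6560⌋ + 1 = 4
Check: 4·7.79 = 31.16 > 28.48, while 3·7.79 = 23.37 ≤ 28.48

Final: 4 servers


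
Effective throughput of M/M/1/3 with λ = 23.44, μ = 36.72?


ρ = 0.6383; P_K = (1−ρ)ρ^3/(1−ρ^4) = 0.112802
λ_eff = λ(1 − P_K) = 23.44·(1 − 0.112802) = 23.44·0.887198 = 20.7959 /hr

Final: 20.7959 /hr


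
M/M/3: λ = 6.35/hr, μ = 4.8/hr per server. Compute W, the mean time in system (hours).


a = 1.3229; ρ = 0.4410; P₀ = 0.257186
Lq = P₀·a^c·ρ/(c!(1−ρ)²) = 0.14004
Wq = Lq/λ = 0.14004/6.35 = 0.02205 hr
W = Wq + 1/μ = 0.02205 + 0.20833 = 0.23039 hr

Final: 0.23039 hr


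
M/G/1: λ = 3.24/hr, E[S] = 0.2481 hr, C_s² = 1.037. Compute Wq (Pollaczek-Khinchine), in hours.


ρ = λ·E[S] = 3.24·0.2481 = 0.8038
E[S²] = E[S]²(1+C_s²) = 0.2481²·(1+1.037) = 0.125385
Wq = λ·E[S²]/(2(1−ρ)) = 3.24·0.125385/(2·0.1962) = 1.03552 hr

Final: 1.03552 hr


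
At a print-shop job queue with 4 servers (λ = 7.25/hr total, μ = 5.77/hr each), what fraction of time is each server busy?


ρ = λ/(cμ) = 7.25/(4·5.77) = 7.25/23.08 = 0.3141

Final: 0.3141


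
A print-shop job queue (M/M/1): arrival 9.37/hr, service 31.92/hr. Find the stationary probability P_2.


ρ = 9.37/31.92 = 0.2935
P_n = (1−ρ)·ρ^n = (1 − 0.2935)·0.2935^2 = 0.7065·0.086169 = 0.060875

Final: 0.060875


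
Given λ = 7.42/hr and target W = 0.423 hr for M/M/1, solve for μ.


W = 1/(μ−λ) ⇒ μ − λ = 1/W = 1/0.423 = 2.3641
μ = λ + 1/W = 7.42 + 2.3641 = 9.7841 per hr

Final: 9.7841 /hr


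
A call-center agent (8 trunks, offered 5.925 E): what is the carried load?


B(8,5.925) = 0.117729 (Erlang-B)
Carried load = a(1 − B) = 5.925·(1 − 0.117729) = 5.925·0.882271 = 5.2275 E

Final: 5.2275 Erlangs


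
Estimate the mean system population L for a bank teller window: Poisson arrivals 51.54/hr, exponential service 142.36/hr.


ρ = λ/μ = 51.54/142.36 = 0.3620
L = ρ/(1−ρ) = 0.3620/(1 − 0.3620) = 0.3620/0.6380 = 0.5675

Final: 0.5675


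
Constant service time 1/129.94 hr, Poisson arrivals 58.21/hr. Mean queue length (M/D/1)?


ρ = 58.21/129.94 = 0.4480
M/D/1: Lq = ρ²/(2(1−ρ)) = 0.2007/(2·0.5520) = 0.18177

Final: 0.18177


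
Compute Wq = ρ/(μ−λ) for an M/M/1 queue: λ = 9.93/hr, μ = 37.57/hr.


ρ = 9.93/37.57 = 0.2643
Wq = ρ/(μ−λ) = 0.2643/(37.57 − 9.93) = 0.2643/27.64 = 0.009562 hr

Final: 0.009562 hr


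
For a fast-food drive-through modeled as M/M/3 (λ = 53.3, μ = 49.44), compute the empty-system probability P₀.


a = λ/μ = 53.3/49.44 = 1.0781; ρ = a/c = 0.3594
Σ_{k=0}^{2} a^k/k! (terms k=0..2) = 1.00000 + 1.07807 + 0.58112 = 2.65920
Tail: a^3/(3!(1−ρ)) = 1.25299/(6·0.6406) = 0.32597
P₀ = 1/(2.65920 + 0.32597) = 1/2.98517 = 0.334989

Final: 0.334989


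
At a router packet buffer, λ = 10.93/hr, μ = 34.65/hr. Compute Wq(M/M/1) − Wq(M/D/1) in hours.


ρ = 10.93/34.65 = 0.3154
Wq(M/M/1) = ρ/(μ−λ) = 0.3154/23.72 = 0.01330 hr
Wq(M/D/1) = ρ/(2(μ−λ)) = 0.006649 hr
Savings = 0.01330 − 0.006649 = 0.006649 hr

Final: 0.006649 hr


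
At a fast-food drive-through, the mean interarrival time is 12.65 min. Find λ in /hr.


λ = 1/(interarrival time) in consistent units.
1 hour = 60 min, so λ = 60/12.65 = 4.7431 per hour

Final: 4.7431 /hr


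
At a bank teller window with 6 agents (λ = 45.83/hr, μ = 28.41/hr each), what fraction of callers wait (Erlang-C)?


a = λ/μ = 1.6132; ρ = a/6 = 0.2689
P₀ = 0.199178 (from M/M/c formula)
C(c,a) = [a^c/(c!(1−ρ))]·P₀ = [17.62267/(720·0.7311)]·0.199178
= 0.03348·0.199178 = 0.006668

Final: 0.006668


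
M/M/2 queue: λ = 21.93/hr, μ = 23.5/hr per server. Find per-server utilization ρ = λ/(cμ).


ρ = λ/(cμ) = 21.93/(2·23.5) = 21.93/47.00 = 0.4666

Final: 0.4666


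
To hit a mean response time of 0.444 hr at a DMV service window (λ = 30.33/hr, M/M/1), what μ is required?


W = 1/(μ−λ) ⇒ μ − λ = 1/W = 1/0.444 = 2.2523
μ = λ + 1/W = 30.33 + 2.2523 = 32.5823 per hr

Final: 32.5823 /hr


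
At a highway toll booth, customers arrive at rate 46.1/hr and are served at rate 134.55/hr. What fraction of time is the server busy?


ρ = λ/μ = 46.1/134.55 = 0.3426

Final: 0.3426


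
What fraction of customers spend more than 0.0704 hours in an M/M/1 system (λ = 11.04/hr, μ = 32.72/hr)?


W ~ Exponential(μ−λ) for M/M/1.
μ − λ = 32.72 − 11.04 = 21.6800
P(W > t) = e^{−(μ−λ)t} = e^{−1.5263} = 0.217344

Final: 0.217344


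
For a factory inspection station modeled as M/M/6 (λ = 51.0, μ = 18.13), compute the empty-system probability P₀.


a = λ/μ = 51.0/18.13 = 2.8130; ρ = a/c = 0.4688
Σ_{k=0}^{5} a^k/k! (terms k=0..5) = 1.00000 + 2.81302 + 3.95653 + 3.70993 + 2.60903 + 1.46785 = 15.55635
Tail: a^6/(6!(1−ρ)) = 495.48924/(720·0.5312) = 1.29561
P₀ = 1/(15.55635 + 1.29561) = 1/16.85196 = 0.059340

Final: 0.059340


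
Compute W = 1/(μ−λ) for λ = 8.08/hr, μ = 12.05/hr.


W = 1/(μ−λ) = 1/(12.05 − 8.08) = 1/3.97 = 0.2519 hr

Final: 0.2519 hr


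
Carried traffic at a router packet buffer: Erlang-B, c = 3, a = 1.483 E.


B(3,1.483) = 0.131740 (Erlang-B)
Carried load = a(1 − B) = 1.483·(1 − 0.131740) = 1.483·0.868260 = 1.2876 E

Final: 1.2876 Erlangs


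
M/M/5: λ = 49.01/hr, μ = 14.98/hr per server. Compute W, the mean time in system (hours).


a = 3.2717; ρ = 0.6543; P₀ = 0.034163
Lq = P₀·a^c·ρ/(c!(1−ρ)²) = 0.58444
Wq = Lq/λ = 0.58444/49.01 = 0.01192 hr
W = Wq + 1/μ = 0.01192 + 0.06676 = 0.07868 hr

Final: 0.07868 hr


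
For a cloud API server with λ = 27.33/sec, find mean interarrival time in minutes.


Mean interarrival time = 1/λ = 1/27.33 second = 0.03659 second
In minutes: 0.03659 × 0.0166667 = 0.0006098 min

Final: 0.0006098 min


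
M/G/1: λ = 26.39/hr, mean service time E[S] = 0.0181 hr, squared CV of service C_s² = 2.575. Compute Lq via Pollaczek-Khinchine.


ρ = λ·E[S] = 26.39·0.0181 = 0.4777
Lq = ρ²(1+C_s²)/(2(1−ρ)) = 0.2282·(1+2.575)/(2·0.5223)
= 0.2282·3.5750/1.0447 = 0.78078

Final: 0.78078


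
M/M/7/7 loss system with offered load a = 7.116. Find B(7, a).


B(c,a) = (a^c/c!) / Σ_{k=0}^{c} a^k/k!
a^7/7! = 183.324724
Σ terms (k=0..7): 1.00000 + 7.11600 + 25.31873 + 60.05602 + 106.83966 + 152.05421 + 180.33629 + 183.32472 = 716.045644
B = 183.324724/716.045644 = 0.256024

Final: 0.256024


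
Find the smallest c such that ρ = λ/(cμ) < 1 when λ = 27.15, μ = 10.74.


Stability requires cμ > λ ⇔ c > λ/μ.
λ/μ = 27.15/10.74 = 2.5279
Minimum integer c = ⌊2.5279⌋ + 1 = 3
Check: 3·10.74 = 32.22 > 27.15, while 2·10.74 = 21.48 ≤ 27.15

Final: 3 servers


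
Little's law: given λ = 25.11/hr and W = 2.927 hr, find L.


L = λW = 25.11·2.927 = 73.4970

Final: 73.4970


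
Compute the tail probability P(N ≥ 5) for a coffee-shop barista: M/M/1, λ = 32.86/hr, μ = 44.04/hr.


ρ = 32.86/44.04 = 0.7461
P(N ≥ n) = ρ^n = 0.7461^5 = 0.231260

Final: 0.231260


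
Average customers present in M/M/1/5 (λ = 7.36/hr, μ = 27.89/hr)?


ρ = 7.36/27.89 = 0.2639
L = ρ[1 − (K+1)ρ^K + Kρ^(K+1)] / [(1−ρ)(1−ρ^(K+1))]
Numerator: 0.2639·(1 − 6·0.001280 + 5·0.0003377) = 0.262313
Denominator: (0.7361)·(0.999662) = 0.735858
L = 0.262313/0.735858 = 0.3565

Final: 0.3565


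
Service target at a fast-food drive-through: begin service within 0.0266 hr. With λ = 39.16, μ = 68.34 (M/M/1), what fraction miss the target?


ρ = 39.16/68.34 = 0.5730
P(Wq > t) = ρ·e^{−(μ−λ)t} = 0.5730·e^{−0.7762}
= 0.5730·0.460157 = 0.263678

Final: 0.263678


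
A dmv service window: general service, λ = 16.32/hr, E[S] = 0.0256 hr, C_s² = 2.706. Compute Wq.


ρ = λ·E[S] = 16.32·0.0256 = 0.4178
E[S²] = E[S]²(1+C_s²) = 0.0256²·(1+2.706) = 0.002429
Wq = λ·E[S²]/(2(1−ρ)) = 16.32·0.002429/(2·0.5822) = 0.03404 hr

Final: 0.03404 hr


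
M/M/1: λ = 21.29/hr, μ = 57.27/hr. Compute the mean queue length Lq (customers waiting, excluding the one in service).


ρ = 21.29/57.27 = 0.3717
Lq = ρ²/(1−ρ) = 0.1382/0.6283 = 0.2200

Final: 0.2200


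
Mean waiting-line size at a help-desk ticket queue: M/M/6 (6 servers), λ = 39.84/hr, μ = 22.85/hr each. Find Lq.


a = λ/μ = 1.7435; ρ = a/6 = 0.2906
P₀ = 0.174788
Lq = P₀·a^c·ρ / (c!·(1−ρ)²) = 0.174788·28.09304·0.2906/(720·0.50326)
= 0.003938

Final: 0.003938


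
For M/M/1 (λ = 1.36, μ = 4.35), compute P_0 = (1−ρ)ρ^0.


ρ = 1.36/4.35 = 0.3126
P_n = (1−ρ)·ρ^n = (1 − 0.3126)·0.3126^0 = 0.6874·1.000000 = 0.687356

Final: 0.687356


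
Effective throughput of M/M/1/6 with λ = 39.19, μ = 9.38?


ρ = 4.1780; P_K = (1−ρ)ρ^6/(1−ρ^7) = 0.760687
λ_eff = λ(1 − P_K) = 39.19·(1 − 0.760687) = 39.19·0.239313 = 9.3787 /hr

Final: 9.3787 /hr


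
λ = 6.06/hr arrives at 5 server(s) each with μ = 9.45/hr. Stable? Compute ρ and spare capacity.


Total capacity cμ = 5·9.45 = 47.25/hr
ρ = λ/(cμ) = 6.06/47.25 = 0.1283
Stable ⇔ ρ < 1: YES
Spare capacity = cμ − λ = 47.25 − 6.06 = 41.19/hr

Final: ρ = 0.1283; stable; margin = 41.19/hr


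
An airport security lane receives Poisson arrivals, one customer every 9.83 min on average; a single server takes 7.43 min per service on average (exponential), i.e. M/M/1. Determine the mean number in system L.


λ = 60/9.83 = 6.1038 /hr
μ = 60/7.43 = 8.0754 /hr
ρ = λ/μ = 6.1038/8.0754 = 0.7558
L = ρ/(1−ρ) = 0.7558/0.2442 = 3.0958

Final: 3.0958


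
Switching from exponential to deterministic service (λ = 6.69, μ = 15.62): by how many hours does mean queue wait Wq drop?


ρ = 6.69/15.62 = 0.4283
Wq(M/M/1) = ρ/(μ−λ) = 0.4283/8.93 = 0.04796 hr
Wq(M/D/1) = ρ/(2(μ−λ)) = 0.02398 hr
Savings = 0.04796 − 0.02398 = 0.02398 hr

Final: 0.02398 hr


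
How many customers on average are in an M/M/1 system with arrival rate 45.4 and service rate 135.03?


ρ = λ/μ = 45.4/135.03 = 0.3362
L = ρ/(1−ρ) = 0.3362/(1 − 0.3362) = 0.3362/0.6638 = 0.5065

Final: 0.5065


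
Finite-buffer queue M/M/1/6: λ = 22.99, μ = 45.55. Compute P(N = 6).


ρ = λ/μ = 22.99/45.55 = 0.5047
P_K = (1−ρ)ρ^K/(1−ρ^(K+1)) = (0.4953·0.016531)/(1 − 0.008344)
= 0.008188/0.991656 = 0.008256

Final: 0.008256


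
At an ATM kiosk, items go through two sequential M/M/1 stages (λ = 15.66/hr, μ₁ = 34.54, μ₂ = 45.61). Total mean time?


Each node sees arrival rate λ = 15.66/hr (tandem ⇒ throughput preserved).
W₁ = 1/(μ₁−λ) = 1/(34.54−15.66) = 0.05297 hr
W₂ = 1/(μ₂−λ) = 1/(45.61−15.66) = 0.03339 hr
W_total = W₁ + W₂ = 0.05297 + 0.03339 = 0.08636 hr

Final: 0.08636 hr


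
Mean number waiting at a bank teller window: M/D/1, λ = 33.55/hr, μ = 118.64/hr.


ρ = 33.55/118.64 = 0.2828
M/D/1: Lq = ρ²/(2(1−ρ)) = 0.07997/(2·0.7172) = 0.05575

Final: 0.05575


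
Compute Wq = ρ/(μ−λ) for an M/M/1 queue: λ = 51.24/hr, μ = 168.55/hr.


ρ = 51.24/168.55 = 0.3040
Wq = ρ/(μ−λ) = 0.3040/(168.55 − 51.24) = 0.3040/117.31 = 0.002591 hr

Final: 0.002591 hr


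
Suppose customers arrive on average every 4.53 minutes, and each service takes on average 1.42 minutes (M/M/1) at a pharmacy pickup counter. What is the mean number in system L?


λ = 60/4.53 = 13.2450 /hr
μ = 60/1.42 = 42.2535 /hr
ρ = λ/μ = 13.2450/42.2535 = 0.3135
L = ρ/(1−ρ) = 0.3135/0.6865 = 0.4566

Final: 0.4566


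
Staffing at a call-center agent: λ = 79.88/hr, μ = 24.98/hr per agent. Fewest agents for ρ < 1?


Stability requires cμ > λ ⇔ c > λ/μ.
λ/μ = 79.88/24.98 = 3.1978
Minimum integer c = ⌊3.1978⌋ + 1 = 4
Check: 4·24.98 = 99.92 > 79.88, while 3·24.98 = 74.94 ≤ 79.88

Final: 4 servers


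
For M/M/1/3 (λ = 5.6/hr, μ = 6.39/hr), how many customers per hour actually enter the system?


ρ = 0.8764; P_K = (1−ρ)ρ^3/(1−ρ^4) = 0.202887
λ_eff = λ(1 − P_K) = 5.6·(1 − 0.202887) = 5.6·0.797113 = 4.4638 /hr

Final: 4.4638 /hr


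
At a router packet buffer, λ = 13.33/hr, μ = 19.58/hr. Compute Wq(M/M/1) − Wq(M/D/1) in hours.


ρ = 13.33/19.58 = 0.6808
Wq(M/M/1) = ρ/(μ−λ) = 0.6808/6.25 = 0.10893 hr
Wq(M/D/1) = ρ/(2(μ−λ)) = 0.05446 hr
Savings = 0.10893 − 0.05446 = 0.05446 hr

Final: 0.05446 hr


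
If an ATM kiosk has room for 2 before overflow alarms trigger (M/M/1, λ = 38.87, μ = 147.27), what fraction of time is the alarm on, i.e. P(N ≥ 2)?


ρ = 38.87/147.27 = 0.2639
P(N ≥ n) = ρ^n = 0.2639^2 = 0.069663

Final: 0.069663


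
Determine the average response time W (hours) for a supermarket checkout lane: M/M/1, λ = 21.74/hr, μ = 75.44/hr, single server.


W = 1/(μ−λ) = 1/(75.44 − 21.74) = 1/53.70 = 0.01862 hr

Final: 0.01862 hr


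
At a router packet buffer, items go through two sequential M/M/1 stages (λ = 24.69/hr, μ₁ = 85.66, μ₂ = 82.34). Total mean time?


Each node sees arrival rate λ = 24.69/hr (tandem ⇒ throughput preserved).
W₁ = 1/(μ₁−λ) = 1/(85.66−24.69) = 0.01640 hr
W₂ = 1/(μ₂−λ) = 1/(82.34−24.69) = 0.01735 hr
W_total = W₁ + W₂ = 0.01640 + 0.01735 = 0.03375 hr

Final: 0.03375 hr
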